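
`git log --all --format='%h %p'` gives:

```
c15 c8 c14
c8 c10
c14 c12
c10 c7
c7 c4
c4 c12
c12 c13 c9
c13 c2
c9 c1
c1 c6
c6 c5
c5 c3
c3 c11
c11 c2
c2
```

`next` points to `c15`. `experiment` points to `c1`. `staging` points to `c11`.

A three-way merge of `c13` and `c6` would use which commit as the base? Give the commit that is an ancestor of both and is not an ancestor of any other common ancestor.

Ancestors of c13: {c13, c2}.
Ancestors of c6: {c11, c2, c3, c5, c6}.
Common ancestors: {c2}.
The only common ancestor is c2, so it is the merge base.

c2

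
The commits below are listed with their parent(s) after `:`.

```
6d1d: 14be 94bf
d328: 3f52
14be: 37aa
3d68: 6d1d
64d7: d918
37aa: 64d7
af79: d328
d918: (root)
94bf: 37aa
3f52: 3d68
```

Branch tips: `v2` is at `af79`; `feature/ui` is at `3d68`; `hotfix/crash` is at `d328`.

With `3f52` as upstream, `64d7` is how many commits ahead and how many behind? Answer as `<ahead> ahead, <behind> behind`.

Reachable from 64d7: {64d7, d918}.
Reachable from 3f52: {14be, 37aa, 3d68, 3f52, 64d7, 6d1d, 94bf, d918}.
Only in 64d7's history (ahead): {} — 0.
Only in 3f52's history (behind): {14be, 37aa, 3d68, 3f52, 6d1d, 94bf} — 6.

0 ahead, 6 behind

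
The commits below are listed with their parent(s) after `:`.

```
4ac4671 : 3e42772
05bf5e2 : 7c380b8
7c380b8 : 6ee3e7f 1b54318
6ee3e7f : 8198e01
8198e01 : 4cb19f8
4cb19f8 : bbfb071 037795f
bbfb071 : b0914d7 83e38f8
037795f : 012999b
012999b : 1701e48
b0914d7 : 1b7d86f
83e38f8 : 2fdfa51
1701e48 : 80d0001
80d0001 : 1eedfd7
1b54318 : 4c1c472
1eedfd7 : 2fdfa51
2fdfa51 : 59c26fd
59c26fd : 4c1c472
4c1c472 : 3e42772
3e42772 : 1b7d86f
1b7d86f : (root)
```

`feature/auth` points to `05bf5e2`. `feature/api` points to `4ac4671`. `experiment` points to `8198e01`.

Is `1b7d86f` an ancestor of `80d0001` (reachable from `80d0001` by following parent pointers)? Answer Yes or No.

Ancestors of 80d0001 (commits reachable by following parents): {1b7d86f, 1eedfd7, 2fdfa51, 3e42772, 4c1c472, 59c26fd, 80d0001}.
1b7d86f is in that set, so it is an ancestor of 80d0001.

Yes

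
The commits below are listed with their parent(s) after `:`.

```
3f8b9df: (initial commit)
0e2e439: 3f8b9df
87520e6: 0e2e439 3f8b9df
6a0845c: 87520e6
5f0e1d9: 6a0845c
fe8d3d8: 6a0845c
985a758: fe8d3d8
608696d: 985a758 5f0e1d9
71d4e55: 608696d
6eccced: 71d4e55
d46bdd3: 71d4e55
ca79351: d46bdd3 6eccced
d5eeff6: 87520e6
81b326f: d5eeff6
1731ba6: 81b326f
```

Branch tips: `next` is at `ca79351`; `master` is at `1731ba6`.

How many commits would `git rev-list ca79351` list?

12

Walking parent pointers from ca79351: reachable set = {0e2e439, 3f8b9df, 5f0e1d9, 608696d, 6a0845c, 6eccced, 71d4e55, 87520e6, 985a758, ca79351, d46bdd3, fe8d3d8}.
That is 12 commits.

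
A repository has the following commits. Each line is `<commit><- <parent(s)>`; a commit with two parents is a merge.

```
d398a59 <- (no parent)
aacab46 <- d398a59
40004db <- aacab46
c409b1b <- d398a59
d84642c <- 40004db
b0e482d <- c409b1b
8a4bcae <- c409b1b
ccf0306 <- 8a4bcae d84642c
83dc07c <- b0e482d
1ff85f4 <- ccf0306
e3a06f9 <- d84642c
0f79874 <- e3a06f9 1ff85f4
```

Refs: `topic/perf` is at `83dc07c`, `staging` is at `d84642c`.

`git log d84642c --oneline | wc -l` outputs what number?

Walking parent pointers from d84642c: reachable set = {40004db, aacab46, d398a59, d84642c}.
That is 4 commits.

4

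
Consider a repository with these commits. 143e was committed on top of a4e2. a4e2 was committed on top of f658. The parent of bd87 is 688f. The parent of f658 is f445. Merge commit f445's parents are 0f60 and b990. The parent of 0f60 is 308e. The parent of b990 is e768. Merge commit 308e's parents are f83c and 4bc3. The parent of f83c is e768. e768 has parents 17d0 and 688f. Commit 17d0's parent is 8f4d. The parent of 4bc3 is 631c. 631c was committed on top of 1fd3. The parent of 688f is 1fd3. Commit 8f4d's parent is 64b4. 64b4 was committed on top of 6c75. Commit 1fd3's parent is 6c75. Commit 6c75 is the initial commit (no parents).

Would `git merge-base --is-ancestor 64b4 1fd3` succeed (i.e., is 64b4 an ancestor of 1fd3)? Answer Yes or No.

Ancestors of 1fd3: {1fd3, 6c75}.
64b4 is not in that set, so it is not an ancestor of 1fd3.

No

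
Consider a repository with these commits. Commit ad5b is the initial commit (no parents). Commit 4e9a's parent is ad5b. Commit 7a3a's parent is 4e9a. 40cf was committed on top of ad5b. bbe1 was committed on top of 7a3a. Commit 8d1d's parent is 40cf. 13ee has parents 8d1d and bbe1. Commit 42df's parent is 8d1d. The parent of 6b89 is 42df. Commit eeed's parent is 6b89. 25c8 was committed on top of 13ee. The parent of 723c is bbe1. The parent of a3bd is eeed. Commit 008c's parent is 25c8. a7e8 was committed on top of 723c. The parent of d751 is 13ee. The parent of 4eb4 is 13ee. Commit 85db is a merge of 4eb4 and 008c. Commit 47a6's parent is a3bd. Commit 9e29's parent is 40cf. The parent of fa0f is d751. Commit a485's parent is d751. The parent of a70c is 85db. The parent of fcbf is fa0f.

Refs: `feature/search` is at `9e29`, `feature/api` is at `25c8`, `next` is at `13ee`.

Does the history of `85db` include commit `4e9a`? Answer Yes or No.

Ancestors of 85db (commits reachable by following parents): {008c, 13ee, 25c8, 40cf, 4e9a, 4eb4, 7a3a, 85db, 8d1d, ad5b, bbe1}.
4e9a is in that set, so it is an ancestor of 85db.

Yes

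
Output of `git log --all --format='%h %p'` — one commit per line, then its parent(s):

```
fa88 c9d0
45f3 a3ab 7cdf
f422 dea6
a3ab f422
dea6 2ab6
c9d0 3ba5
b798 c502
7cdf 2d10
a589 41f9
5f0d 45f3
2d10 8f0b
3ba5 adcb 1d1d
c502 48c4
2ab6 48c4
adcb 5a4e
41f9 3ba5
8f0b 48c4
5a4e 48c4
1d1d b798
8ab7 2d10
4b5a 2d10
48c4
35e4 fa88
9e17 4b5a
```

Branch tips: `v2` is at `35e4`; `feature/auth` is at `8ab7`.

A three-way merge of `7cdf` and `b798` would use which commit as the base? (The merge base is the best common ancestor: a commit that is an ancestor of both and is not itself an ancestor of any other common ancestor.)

Ancestors of 7cdf: {2d10, 48c4, 7cdf, 8f0b}.
Ancestors of b798: {48c4, b798, c502}.
Common ancestors: {48c4}.
The only common ancestor is 48c4, so it is the merge base.

48c4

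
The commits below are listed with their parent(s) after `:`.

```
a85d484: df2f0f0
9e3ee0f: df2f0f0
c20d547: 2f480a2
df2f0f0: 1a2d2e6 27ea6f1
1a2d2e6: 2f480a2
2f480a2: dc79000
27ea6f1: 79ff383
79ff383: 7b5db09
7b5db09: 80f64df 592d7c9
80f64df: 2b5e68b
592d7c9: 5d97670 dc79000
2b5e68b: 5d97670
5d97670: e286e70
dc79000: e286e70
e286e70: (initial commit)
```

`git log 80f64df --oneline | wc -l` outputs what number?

4

Walking parent pointers from 80f64df: reachable set = {2b5e68b, 5d97670, 80f64df, e286e70}.
That is 4 commits.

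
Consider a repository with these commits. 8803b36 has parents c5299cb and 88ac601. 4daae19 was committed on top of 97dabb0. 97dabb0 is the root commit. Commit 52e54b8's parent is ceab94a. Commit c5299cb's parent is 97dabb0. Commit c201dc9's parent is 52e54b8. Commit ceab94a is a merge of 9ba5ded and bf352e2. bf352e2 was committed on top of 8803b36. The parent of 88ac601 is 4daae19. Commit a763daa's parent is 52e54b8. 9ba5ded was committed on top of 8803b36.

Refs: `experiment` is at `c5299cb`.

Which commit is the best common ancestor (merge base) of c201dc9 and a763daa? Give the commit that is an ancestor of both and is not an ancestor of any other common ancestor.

Ancestors of c201dc9: {4daae19, 52e54b8, 8803b36, 88ac601, 97dabb0, 9ba5ded, bf352e2, c201dc9, c5299cb, ceab94a}.
Ancestors of a763daa: {4daae19, 52e54b8, 8803b36, 88ac601, 97dabb0, 9ba5ded, a763daa, bf352e2, c5299cb, ceab94a}.
Common ancestors: {4daae19, 52e54b8, 8803b36, 88ac601, 97dabb0, 9ba5ded, bf352e2, c5299cb, ceab94a}.
Among these, 52e54b8 is not an ancestor of any other common ancestor — it is the merge base.

52e54b8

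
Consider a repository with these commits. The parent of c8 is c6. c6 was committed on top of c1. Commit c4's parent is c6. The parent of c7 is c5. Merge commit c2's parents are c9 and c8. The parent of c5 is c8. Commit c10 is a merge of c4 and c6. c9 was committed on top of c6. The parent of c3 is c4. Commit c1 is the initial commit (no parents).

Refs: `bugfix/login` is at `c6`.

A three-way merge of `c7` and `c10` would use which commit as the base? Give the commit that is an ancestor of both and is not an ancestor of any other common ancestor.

c6

Ancestors of c7: {c1, c5, c6, c7, c8}.
Ancestors of c10: {c1, c10, c4, c6}.
Common ancestors: {c1, c6}.
Among these, c6 is not an ancestor of any other common ancestor — it is the merge base.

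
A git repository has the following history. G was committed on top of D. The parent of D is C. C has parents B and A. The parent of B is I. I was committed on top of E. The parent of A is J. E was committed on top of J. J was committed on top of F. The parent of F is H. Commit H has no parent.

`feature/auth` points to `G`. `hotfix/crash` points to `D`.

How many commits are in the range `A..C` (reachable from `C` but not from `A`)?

Reachable from C: {A, B, C, E, F, H, I, J}.
Reachable from A: {A, F, H, J}.
In C's history but not A's: {B, C, E, I} — 4 commits.

4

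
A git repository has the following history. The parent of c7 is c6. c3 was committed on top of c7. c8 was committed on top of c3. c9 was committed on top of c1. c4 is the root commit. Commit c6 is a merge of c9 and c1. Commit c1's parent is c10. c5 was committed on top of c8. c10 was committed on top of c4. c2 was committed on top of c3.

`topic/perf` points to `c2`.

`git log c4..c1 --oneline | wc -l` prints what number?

Reachable from c1: {c1, c10, c4}.
Reachable from c4: {c4}.
In c1's history but not c4's: {c1, c10} — 2 commits.

2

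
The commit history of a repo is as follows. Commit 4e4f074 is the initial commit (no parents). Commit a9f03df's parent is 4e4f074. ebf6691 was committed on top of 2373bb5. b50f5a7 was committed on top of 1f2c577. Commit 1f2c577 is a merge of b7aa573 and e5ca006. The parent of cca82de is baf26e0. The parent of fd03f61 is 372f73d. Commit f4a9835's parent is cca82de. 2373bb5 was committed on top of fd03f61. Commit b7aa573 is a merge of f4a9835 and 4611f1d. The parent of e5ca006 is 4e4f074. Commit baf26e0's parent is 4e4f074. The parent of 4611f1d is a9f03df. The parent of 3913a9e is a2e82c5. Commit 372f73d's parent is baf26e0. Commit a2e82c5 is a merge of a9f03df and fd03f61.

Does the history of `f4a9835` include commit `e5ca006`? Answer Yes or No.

No

Ancestors of f4a9835: {4e4f074, baf26e0, cca82de, f4a9835}.
e5ca006 is not in that set, so it is not an ancestor of f4a9835.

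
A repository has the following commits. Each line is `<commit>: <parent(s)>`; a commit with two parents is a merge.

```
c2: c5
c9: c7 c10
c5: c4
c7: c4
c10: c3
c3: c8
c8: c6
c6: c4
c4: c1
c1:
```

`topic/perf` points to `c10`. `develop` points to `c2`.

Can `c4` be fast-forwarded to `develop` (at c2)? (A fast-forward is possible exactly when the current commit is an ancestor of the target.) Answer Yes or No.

Yes

A fast-forward from c4 to c2 is possible iff c4 is an ancestor of c2.
Ancestors of c2: {c1, c2, c4, c5}.
c4 is among them, so fast-forward is possible.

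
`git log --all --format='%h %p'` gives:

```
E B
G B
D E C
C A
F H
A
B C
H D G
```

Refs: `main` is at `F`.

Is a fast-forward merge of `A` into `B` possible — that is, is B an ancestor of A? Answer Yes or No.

No

A fast-forward from B to A is possible iff B is an ancestor of A.
Ancestors of A: {A}.
B is not among them, so fast-forward is not possible.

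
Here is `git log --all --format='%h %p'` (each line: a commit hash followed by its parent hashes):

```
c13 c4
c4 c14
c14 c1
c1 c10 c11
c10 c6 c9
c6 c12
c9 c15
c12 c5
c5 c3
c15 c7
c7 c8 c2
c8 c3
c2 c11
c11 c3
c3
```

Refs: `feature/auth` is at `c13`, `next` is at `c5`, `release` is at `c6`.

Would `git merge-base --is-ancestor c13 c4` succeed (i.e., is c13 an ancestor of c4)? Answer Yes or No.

Ancestors of c4: {c1, c10, c11, c12, c14, c15, c2, c3, c4, c5, c6, c7, c8, c9}.
c13 is not in that set, so it is not an ancestor of c4.

No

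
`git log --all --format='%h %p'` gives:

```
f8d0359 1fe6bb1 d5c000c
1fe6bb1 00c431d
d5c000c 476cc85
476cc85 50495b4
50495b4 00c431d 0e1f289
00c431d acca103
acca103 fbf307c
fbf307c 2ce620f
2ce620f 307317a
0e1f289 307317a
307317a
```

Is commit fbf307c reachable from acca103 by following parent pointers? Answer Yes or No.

Yes

Ancestors of acca103 (commits reachable by following parents): {2ce620f, 307317a, acca103, fbf307c}.
fbf307c is in that set, so it is an ancestor of acca103.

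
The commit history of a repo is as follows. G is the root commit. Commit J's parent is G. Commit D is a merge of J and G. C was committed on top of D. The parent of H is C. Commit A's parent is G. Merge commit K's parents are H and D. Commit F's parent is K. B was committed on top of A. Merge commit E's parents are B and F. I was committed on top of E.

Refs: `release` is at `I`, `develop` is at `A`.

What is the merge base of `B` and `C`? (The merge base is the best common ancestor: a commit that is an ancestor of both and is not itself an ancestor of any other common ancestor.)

Ancestors of B: {A, B, G}.
Ancestors of C: {C, D, G, J}.
Common ancestors: {G}.
The only common ancestor is G, so it is the merge base.

G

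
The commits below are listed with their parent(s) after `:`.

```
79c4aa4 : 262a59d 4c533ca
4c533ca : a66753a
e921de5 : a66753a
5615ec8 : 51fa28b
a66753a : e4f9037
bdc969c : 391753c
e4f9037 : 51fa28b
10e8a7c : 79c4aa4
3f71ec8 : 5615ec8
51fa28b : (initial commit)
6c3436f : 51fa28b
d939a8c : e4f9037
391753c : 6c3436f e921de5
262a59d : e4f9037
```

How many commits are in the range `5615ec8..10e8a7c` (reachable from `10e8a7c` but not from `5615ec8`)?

6

Reachable from 10e8a7c: {10e8a7c, 262a59d, 4c533ca, 51fa28b, 79c4aa4, a66753a, e4f9037}.
Reachable from 5615ec8: {51fa28b, 5615ec8}.
In 10e8a7c's history but not 5615ec8's: {10e8a7c, 262a59d, 4c533ca, 79c4aa4, a66753a, e4f9037} — 6 commits.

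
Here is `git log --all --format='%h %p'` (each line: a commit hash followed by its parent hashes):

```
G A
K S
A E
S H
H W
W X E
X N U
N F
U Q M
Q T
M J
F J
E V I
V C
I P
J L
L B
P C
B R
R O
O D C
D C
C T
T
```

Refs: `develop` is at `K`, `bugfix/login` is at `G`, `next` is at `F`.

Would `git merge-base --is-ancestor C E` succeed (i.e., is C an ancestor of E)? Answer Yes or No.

Yes

Ancestors of E (commits reachable by following parents): {C, E, I, P, T, V}.
C is in that set, so it is an ancestor of E.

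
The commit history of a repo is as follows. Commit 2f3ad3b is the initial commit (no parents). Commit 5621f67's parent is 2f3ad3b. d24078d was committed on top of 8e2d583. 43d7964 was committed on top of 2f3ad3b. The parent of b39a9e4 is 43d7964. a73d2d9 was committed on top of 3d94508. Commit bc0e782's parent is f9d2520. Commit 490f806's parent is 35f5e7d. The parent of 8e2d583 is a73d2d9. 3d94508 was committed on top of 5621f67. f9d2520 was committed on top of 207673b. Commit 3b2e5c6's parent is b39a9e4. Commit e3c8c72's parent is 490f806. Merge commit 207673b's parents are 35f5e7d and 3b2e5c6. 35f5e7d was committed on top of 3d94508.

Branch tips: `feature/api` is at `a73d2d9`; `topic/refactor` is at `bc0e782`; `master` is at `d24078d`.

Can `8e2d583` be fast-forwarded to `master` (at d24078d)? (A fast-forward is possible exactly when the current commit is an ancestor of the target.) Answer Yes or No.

Yes

A fast-forward from 8e2d583 to d24078d is possible iff 8e2d583 is an ancestor of d24078d.
Ancestors of d24078d: {2f3ad3b, 3d94508, 5621f67, 8e2d583, a73d2d9, d24078d}.
8e2d583 is among them, so fast-forward is possible.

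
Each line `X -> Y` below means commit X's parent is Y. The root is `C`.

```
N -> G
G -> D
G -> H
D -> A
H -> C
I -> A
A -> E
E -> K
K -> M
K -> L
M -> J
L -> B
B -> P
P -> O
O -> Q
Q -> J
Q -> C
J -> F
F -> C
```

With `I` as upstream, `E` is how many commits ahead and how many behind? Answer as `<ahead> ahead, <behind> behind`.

Reachable from E: {B, C, E, F, J, K, L, M, O, P, Q}.
Reachable from I: {A, B, C, E, F, I, J, K, L, M, O, P, Q}.
Only in E's history (ahead): {} — 0.
Only in I's history (behind): {A, I} — 2.

0 ahead, 2 behind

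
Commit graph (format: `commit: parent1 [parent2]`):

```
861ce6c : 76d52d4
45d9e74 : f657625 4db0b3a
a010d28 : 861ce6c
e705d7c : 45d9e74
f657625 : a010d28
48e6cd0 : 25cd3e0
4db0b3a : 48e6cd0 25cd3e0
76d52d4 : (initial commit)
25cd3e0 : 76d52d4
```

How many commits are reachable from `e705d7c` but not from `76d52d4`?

8

Reachable from e705d7c: {25cd3e0, 45d9e74, 48e6cd0, 4db0b3a, 76d52d4, 861ce6c, a010d28, e705d7c, f657625}.
Reachable from 76d52d4: {76d52d4}.
In e705d7c's history but not 76d52d4's: {25cd3e0, 45d9e74, 48e6cd0, 4db0b3a, 861ce6c, a010d28, e705d7c, f657625} — 8 commits.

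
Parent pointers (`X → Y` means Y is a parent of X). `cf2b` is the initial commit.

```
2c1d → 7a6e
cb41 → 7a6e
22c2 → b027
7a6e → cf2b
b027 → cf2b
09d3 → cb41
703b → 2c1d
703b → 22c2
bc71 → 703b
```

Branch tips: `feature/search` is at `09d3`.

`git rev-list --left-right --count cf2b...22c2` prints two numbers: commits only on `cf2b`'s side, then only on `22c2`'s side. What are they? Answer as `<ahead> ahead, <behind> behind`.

0 ahead, 2 behind

Reachable from cf2b: {cf2b}.
Reachable from 22c2: {22c2, b027, cf2b}.
Only in cf2b's history (ahead): {} — 0.
Only in 22c2's history (behind): {22c2, b027} — 2.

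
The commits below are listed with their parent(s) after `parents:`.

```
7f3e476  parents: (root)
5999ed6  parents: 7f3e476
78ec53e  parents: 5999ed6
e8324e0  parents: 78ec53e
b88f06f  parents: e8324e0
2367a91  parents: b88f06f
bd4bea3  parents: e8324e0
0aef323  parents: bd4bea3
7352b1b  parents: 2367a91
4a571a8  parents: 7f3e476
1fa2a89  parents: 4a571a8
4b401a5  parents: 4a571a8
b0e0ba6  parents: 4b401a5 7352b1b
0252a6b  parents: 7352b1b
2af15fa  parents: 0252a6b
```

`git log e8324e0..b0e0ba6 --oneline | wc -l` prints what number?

Reachable from b0e0ba6: {2367a91, 4a571a8, 4b401a5, 5999ed6, 7352b1b, 78ec53e, 7f3e476, b0e0ba6, b88f06f, e8324e0}.
Reachable from e8324e0: {5999ed6, 78ec53e, 7f3e476, e8324e0}.
In b0e0ba6's history but not e8324e0's: {2367a91, 4a571a8, 4b401a5, 7352b1b, b0e0ba6, b88f06f} — 6 commits.

6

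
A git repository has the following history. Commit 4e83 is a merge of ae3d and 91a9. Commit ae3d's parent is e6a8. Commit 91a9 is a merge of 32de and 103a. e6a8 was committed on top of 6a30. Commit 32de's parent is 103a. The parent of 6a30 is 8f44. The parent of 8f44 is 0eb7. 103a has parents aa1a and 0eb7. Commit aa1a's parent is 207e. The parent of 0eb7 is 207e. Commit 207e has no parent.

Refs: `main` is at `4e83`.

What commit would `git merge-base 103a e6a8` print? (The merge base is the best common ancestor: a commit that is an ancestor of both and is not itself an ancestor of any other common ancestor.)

0eb7

Ancestors of 103a: {0eb7, 103a, 207e, aa1a}.
Ancestors of e6a8: {0eb7, 207e, 6a30, 8f44, e6a8}.
Common ancestors: {0eb7, 207e}.
Among these, 0eb7 is not an ancestor of any other common ancestor — it is the merge base.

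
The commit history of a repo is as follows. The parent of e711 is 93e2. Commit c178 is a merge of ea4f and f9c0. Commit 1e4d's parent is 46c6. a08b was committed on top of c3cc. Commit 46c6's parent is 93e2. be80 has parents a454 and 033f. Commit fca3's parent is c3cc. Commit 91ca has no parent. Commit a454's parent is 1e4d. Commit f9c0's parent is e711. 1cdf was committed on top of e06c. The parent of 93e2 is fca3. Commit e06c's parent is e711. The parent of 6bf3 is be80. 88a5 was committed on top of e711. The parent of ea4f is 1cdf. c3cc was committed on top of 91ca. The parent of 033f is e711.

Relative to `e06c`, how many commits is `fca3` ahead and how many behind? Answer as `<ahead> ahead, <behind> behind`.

Reachable from fca3: {91ca, c3cc, fca3}.
Reachable from e06c: {91ca, 93e2, c3cc, e06c, e711, fca3}.
Only in fca3's history (ahead): {} — 0.
Only in e06c's history (behind): {93e2, e06c, e711} — 3.

0 ahead, 3 behind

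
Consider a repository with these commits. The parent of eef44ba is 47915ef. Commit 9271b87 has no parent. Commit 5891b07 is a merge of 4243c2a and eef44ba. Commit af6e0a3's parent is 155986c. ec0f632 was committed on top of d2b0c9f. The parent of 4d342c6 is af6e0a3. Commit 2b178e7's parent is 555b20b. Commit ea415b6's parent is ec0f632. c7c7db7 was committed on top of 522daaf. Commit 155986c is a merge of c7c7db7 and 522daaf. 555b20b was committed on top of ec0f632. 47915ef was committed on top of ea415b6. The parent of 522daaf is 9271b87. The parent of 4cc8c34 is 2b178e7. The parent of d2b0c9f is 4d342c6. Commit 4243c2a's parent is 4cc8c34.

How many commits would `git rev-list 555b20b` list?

9

Walking parent pointers from 555b20b: reachable set = {155986c, 4d342c6, 522daaf, 555b20b, 9271b87, af6e0a3, c7c7db7, d2b0c9f, ec0f632}.
That is 9 commits.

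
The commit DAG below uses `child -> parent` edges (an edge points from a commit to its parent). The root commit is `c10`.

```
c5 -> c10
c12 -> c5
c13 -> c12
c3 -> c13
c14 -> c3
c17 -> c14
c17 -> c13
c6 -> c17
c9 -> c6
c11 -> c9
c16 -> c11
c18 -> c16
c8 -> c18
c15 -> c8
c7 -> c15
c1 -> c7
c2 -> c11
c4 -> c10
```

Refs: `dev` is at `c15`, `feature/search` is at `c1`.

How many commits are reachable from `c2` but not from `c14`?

Reachable from c2: {c10, c11, c12, c13, c14, c17, c2, c3, c5, c6, c9}.
Reachable from c14: {c10, c12, c13, c14, c3, c5}.
In c2's history but not c14's: {c11, c17, c2, c6, c9} — 5 commits.

5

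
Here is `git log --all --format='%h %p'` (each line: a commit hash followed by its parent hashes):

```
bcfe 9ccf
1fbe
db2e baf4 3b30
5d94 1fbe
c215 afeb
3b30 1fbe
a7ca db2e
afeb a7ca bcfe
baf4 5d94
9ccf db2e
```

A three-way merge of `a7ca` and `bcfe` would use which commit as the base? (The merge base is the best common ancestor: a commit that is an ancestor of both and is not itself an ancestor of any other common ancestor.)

Ancestors of a7ca: {1fbe, 3b30, 5d94, a7ca, baf4, db2e}.
Ancestors of bcfe: {1fbe, 3b30, 5d94, 9ccf, baf4, bcfe, db2e}.
Common ancestors: {1fbe, 3b30, 5d94, baf4, db2e}.
Among these, db2e is not an ancestor of any other common ancestor — it is the merge base.

db2e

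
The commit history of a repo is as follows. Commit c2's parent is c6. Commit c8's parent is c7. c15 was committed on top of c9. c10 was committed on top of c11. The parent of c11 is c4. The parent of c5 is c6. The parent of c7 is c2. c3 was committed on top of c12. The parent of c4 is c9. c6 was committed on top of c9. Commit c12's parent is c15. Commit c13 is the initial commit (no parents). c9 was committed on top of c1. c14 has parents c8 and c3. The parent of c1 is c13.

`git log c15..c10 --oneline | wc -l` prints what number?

3

Reachable from c10: {c1, c10, c11, c13, c4, c9}.
Reachable from c15: {c1, c13, c15, c9}.
In c10's history but not c15's: {c10, c11, c4} — 3 commits.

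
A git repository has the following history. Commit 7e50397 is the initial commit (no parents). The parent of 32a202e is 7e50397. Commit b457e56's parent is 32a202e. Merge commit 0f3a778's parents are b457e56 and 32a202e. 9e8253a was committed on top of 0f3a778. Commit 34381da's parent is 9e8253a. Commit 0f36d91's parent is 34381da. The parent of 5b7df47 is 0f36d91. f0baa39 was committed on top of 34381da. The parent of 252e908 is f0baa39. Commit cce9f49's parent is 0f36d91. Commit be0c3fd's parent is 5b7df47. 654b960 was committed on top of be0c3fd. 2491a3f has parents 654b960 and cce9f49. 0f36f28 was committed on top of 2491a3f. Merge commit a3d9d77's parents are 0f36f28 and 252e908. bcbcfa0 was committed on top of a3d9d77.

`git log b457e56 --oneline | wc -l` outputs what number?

Walking parent pointers from b457e56: reachable set = {32a202e, 7e50397, b457e56}.
That is 3 commits.

3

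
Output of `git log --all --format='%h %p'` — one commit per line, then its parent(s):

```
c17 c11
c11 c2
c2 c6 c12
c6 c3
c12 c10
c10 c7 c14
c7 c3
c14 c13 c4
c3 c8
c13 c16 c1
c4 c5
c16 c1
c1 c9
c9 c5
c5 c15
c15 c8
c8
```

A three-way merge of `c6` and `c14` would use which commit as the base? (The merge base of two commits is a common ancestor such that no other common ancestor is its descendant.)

c8

Ancestors of c6: {c3, c6, c8}.
Ancestors of c14: {c1, c13, c14, c15, c16, c4, c5, c8, c9}.
Common ancestors: {c8}.
The only common ancestor is c8, so it is the merge base.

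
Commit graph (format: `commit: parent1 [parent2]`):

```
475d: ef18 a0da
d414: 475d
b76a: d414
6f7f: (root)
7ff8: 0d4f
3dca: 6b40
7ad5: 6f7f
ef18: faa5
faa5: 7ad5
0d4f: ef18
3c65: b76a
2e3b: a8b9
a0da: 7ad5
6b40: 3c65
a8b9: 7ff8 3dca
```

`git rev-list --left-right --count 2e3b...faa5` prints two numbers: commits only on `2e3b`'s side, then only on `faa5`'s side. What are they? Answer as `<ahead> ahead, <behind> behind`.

Reachable from 2e3b: {0d4f, 2e3b, 3c65, 3dca, 475d, 6b40, 6f7f, 7ad5, 7ff8, a0da, a8b9, b76a, d414, ef18, faa5}.
Reachable from faa5: {6f7f, 7ad5, faa5}.
Only in 2e3b's history (ahead): {0d4f, 2e3b, 3c65, 3dca, 475d, 6b40, 7ff8, a0da, a8b9, b76a, d414, ef18} — 12.
Only in faa5's history (behind): {} — 0.

12 ahead, 0 behind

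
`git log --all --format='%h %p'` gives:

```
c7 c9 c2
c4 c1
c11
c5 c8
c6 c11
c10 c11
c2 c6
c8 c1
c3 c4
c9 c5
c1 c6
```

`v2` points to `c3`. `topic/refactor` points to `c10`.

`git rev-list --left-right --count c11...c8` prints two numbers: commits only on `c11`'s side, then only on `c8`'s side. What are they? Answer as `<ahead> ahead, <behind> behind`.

Reachable from c11: {c11}.
Reachable from c8: {c1, c11, c6, c8}.
Only in c11's history (ahead): {} — 0.
Only in c8's history (behind): {c1, c6, c8} — 3.

0 ahead, 3 behind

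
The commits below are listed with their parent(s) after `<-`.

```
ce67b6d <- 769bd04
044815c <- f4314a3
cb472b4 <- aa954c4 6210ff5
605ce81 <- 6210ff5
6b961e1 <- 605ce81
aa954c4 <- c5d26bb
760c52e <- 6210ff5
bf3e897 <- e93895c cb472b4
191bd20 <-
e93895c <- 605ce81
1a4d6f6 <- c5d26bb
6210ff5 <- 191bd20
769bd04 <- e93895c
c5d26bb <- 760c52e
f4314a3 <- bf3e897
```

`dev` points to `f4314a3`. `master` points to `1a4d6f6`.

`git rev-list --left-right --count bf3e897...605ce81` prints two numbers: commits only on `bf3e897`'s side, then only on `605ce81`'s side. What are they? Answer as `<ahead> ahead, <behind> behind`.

6 ahead, 0 behind

Reachable from bf3e897: {191bd20, 605ce81, 6210ff5, 760c52e, aa954c4, bf3e897, c5d26bb, cb472b4, e93895c}.
Reachable from 605ce81: {191bd20, 605ce81, 6210ff5}.
Only in bf3e897's history (ahead): {760c52e, aa954c4, bf3e897, c5d26bb, cb472b4, e93895c} — 6.
Only in 605ce81's history (behind): {} — 0.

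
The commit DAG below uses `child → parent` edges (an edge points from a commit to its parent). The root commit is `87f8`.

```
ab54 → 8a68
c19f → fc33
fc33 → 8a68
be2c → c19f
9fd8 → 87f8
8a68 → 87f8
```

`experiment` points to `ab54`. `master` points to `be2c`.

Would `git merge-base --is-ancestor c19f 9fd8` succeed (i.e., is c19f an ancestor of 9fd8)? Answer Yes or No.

No

Ancestors of 9fd8: {87f8, 9fd8}.
c19f is not in that set, so it is not an ancestor of 9fd8.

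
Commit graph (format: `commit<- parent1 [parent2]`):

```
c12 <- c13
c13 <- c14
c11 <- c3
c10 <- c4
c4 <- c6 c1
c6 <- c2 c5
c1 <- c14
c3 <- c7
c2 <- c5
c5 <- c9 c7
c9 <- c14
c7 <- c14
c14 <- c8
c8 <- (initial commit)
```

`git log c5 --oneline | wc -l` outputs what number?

5

Walking parent pointers from c5: reachable set = {c14, c5, c7, c8, c9}.
That is 5 commits.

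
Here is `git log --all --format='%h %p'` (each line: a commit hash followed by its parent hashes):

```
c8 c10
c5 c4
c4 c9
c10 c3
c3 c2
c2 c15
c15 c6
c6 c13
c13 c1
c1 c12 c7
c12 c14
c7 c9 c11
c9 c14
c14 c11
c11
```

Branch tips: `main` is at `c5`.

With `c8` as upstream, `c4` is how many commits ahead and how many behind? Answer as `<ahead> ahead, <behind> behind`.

Reachable from c4: {c11, c14, c4, c9}.
Reachable from c8: {c1, c10, c11, c12, c13, c14, c15, c2, c3, c6, c7, c8, c9}.
Only in c4's history (ahead): {c4} — 1.
Only in c8's history (behind): {c1, c10, c12, c13, c15, c2, c3, c6, c7, c8} — 10.

1 ahead, 10 behind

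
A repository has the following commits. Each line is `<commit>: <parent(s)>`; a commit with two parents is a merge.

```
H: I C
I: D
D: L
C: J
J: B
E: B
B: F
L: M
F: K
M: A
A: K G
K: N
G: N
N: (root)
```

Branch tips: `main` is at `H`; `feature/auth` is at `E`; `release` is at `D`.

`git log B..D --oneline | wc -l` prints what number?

5

Reachable from D: {A, D, G, K, L, M, N}.
Reachable from B: {B, F, K, N}.
In D's history but not B's: {A, D, G, L, M} — 5 commits.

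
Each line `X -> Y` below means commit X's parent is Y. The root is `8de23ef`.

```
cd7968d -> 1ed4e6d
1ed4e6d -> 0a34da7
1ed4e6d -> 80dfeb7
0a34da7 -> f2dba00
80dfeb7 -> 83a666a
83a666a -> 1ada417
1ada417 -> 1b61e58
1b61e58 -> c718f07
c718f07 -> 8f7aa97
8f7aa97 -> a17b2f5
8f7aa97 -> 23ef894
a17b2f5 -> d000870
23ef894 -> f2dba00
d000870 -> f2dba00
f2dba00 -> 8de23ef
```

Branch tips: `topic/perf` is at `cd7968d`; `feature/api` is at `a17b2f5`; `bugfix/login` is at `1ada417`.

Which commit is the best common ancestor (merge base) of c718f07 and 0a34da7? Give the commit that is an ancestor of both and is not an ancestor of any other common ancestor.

f2dba00

Ancestors of c718f07: {23ef894, 8de23ef, 8f7aa97, a17b2f5, c718f07, d000870, f2dba00}.
Ancestors of 0a34da7: {0a34da7, 8de23ef, f2dba00}.
Common ancestors: {8de23ef, f2dba00}.
Among these, f2dba00 is not an ancestor of any other common ancestor — it is the merge base.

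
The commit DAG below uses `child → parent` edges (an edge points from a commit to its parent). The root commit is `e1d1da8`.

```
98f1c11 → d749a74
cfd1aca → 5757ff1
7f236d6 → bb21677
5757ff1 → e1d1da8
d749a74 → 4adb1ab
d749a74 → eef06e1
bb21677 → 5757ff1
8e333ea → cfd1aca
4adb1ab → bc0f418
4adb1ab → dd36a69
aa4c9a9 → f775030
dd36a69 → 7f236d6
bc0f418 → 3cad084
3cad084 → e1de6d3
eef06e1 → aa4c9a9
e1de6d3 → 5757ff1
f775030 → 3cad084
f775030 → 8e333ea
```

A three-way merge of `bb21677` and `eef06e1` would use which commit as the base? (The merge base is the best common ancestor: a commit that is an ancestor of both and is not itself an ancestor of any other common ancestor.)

5757ff1

Ancestors of bb21677: {5757ff1, bb21677, e1d1da8}.
Ancestors of eef06e1: {3cad084, 5757ff1, 8e333ea, aa4c9a9, cfd1aca, e1d1da8, e1de6d3, eef06e1, f775030}.
Common ancestors: {5757ff1, e1d1da8}.
Among these, 5757ff1 is not an ancestor of any other common ancestor — it is the merge base.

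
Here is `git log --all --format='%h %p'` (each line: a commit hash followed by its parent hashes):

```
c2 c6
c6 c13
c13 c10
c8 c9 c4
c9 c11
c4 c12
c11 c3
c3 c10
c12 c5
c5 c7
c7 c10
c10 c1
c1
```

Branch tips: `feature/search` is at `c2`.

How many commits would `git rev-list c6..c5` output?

2

Reachable from c5: {c1, c10, c5, c7}.
Reachable from c6: {c1, c10, c13, c6}.
In c5's history but not c6's: {c5, c7} — 2 commits.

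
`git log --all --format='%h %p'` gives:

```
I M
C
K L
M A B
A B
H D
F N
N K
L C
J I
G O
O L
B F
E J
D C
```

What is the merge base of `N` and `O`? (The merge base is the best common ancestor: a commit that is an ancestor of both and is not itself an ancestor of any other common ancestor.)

Ancestors of N: {C, K, L, N}.
Ancestors of O: {C, L, O}.
Common ancestors: {C, L}.
Among these, L is not an ancestor of any other common ancestor — it is the merge base.

L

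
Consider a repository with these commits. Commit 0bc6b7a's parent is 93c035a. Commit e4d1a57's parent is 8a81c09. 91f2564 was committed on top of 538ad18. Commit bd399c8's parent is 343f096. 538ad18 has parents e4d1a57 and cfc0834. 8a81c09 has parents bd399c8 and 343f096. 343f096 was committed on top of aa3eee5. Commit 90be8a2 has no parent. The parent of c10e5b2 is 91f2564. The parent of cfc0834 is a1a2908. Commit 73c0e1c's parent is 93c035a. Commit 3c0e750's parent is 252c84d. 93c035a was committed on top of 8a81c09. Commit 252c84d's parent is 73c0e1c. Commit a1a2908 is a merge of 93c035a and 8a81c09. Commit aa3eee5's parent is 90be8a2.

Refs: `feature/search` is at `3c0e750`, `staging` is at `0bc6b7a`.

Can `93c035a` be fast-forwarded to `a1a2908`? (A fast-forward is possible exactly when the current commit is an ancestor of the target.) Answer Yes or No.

A fast-forward from 93c035a to a1a2908 is possible iff 93c035a is an ancestor of a1a2908.
Ancestors of a1a2908: {343f096, 8a81c09, 90be8a2, 93c035a, a1a2908, aa3eee5, bd399c8}.
93c035a is among them, so fast-forward is possible.

Yes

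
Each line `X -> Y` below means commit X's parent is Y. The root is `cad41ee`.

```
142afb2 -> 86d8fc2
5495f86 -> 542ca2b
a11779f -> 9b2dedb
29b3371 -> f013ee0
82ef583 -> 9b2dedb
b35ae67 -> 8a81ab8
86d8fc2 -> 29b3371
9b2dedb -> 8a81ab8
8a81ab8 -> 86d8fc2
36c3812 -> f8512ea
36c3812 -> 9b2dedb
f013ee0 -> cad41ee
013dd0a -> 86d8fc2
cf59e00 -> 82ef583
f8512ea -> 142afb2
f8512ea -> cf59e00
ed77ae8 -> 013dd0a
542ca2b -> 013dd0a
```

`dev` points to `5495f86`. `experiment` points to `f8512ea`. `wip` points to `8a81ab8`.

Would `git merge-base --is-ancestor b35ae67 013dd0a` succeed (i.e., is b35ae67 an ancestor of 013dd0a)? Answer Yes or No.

Ancestors of 013dd0a: {013dd0a, 29b3371, 86d8fc2, cad41ee, f013ee0}.
b35ae67 is not in that set, so it is not an ancestor of 013dd0a.

No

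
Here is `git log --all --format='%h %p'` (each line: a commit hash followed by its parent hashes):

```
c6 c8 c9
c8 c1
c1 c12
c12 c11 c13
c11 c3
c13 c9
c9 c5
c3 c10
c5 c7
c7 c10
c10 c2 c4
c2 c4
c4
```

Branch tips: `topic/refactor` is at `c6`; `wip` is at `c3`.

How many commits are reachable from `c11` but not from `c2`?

3

Reachable from c11: {c10, c11, c2, c3, c4}.
Reachable from c2: {c2, c4}.
In c11's history but not c2's: {c10, c11, c3} — 3 commits.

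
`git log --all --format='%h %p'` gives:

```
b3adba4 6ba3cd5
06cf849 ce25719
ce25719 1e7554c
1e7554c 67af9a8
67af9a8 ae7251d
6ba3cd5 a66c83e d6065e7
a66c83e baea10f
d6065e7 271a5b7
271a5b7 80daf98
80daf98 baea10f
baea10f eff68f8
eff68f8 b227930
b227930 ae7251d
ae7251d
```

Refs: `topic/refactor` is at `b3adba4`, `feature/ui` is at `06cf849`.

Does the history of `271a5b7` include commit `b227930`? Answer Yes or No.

Ancestors of 271a5b7 (commits reachable by following parents): {271a5b7, 80daf98, ae7251d, b227930, baea10f, eff68f8}.
b227930 is in that set, so it is an ancestor of 271a5b7.

Yes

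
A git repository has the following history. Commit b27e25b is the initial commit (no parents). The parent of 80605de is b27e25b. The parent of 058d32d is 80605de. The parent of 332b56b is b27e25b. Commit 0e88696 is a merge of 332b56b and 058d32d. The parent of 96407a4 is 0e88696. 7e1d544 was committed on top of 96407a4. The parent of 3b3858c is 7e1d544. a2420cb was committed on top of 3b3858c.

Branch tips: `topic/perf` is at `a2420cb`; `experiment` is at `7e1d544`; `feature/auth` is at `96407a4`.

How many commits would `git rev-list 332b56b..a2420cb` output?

Reachable from a2420cb: {058d32d, 0e88696, 332b56b, 3b3858c, 7e1d544, 80605de, 96407a4, a2420cb, b27e25b}.
Reachable from 332b56b: {332b56b, b27e25b}.
In a2420cb's history but not 332b56b's: {058d32d, 0e88696, 3b3858c, 7e1d544, 80605de, 96407a4, a2420cb} — 7 commits.

7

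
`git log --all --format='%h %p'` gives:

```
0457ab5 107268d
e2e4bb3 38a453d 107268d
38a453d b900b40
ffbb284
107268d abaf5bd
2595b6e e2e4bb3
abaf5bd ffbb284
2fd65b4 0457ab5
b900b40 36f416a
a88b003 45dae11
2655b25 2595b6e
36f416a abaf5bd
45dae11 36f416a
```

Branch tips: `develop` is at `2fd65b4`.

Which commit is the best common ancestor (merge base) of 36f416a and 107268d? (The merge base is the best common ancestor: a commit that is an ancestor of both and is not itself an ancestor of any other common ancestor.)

abaf5bd

Ancestors of 36f416a: {36f416a, abaf5bd, ffbb284}.
Ancestors of 107268d: {107268d, abaf5bd, ffbb284}.
Common ancestors: {abaf5bd, ffbb284}.
Among these, abaf5bd is not an ancestor of any other common ancestor — it is the merge base.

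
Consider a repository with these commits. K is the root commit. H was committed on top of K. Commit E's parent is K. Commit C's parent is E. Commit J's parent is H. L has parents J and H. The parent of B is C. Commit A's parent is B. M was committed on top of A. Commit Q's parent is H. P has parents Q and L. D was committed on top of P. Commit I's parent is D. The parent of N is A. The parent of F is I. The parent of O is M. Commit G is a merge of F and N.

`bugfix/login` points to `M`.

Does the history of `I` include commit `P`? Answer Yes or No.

Yes

Ancestors of I (commits reachable by following parents): {D, H, I, J, K, L, P, Q}.
P is in that set, so it is an ancestor of I.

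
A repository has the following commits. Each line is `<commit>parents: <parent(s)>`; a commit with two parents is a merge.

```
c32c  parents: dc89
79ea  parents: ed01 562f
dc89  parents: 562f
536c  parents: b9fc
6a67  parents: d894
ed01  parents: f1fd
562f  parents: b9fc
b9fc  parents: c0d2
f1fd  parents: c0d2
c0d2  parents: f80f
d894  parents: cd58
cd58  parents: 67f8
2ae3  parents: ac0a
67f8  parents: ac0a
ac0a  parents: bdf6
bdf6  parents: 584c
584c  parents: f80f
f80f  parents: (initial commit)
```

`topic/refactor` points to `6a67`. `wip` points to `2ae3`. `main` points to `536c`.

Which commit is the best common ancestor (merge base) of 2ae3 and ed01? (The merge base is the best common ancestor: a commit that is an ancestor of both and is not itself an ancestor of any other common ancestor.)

f80f

Ancestors of 2ae3: {2ae3, 584c, ac0a, bdf6, f80f}.
Ancestors of ed01: {c0d2, ed01, f1fd, f80f}.
Common ancestors: {f80f}.
The only common ancestor is f80f, so it is the merge base.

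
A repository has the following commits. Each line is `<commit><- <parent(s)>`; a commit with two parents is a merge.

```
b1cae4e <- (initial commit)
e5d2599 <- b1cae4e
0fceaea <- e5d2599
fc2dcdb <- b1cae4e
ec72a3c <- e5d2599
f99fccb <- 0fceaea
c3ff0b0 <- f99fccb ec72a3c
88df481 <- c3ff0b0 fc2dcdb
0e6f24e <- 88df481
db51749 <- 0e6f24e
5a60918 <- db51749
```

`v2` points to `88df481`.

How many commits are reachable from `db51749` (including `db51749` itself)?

Walking parent pointers from db51749: reachable set = {0e6f24e, 0fceaea, 88df481, b1cae4e, c3ff0b0, db51749, e5d2599, ec72a3c, f99fccb, fc2dcdb}.
That is 10 commits.

10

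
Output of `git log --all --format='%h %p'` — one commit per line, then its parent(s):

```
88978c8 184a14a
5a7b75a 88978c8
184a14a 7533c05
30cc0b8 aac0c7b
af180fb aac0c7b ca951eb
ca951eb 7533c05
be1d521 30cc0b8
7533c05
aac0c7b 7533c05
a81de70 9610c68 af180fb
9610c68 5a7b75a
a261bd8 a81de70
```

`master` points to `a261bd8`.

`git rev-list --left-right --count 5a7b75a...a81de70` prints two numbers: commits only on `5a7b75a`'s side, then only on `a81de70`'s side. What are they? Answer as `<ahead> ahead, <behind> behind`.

0 ahead, 5 behind

Reachable from 5a7b75a: {184a14a, 5a7b75a, 7533c05, 88978c8}.
Reachable from a81de70: {184a14a, 5a7b75a, 7533c05, 88978c8, 9610c68, a81de70, aac0c7b, af180fb, ca951eb}.
Only in 5a7b75a's history (ahead): {} — 0.
Only in a81de70's history (behind): {9610c68, a81de70, aac0c7b, af180fb, ca951eb} — 5.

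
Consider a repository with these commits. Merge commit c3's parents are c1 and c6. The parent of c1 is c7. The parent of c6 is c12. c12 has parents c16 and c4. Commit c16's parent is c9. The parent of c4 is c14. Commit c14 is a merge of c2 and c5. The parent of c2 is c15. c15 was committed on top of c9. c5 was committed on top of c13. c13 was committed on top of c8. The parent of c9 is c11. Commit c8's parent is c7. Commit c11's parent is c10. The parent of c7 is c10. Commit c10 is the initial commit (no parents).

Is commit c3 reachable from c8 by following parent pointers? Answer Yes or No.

No

Ancestors of c8: {c10, c7, c8}.
c3 is not in that set, so it is not an ancestor of c8.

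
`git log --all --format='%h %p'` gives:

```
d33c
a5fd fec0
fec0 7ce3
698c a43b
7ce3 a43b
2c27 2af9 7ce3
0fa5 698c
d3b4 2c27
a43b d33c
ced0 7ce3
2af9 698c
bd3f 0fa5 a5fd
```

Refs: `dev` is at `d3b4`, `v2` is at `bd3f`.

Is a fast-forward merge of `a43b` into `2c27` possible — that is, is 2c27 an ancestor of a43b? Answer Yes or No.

A fast-forward from 2c27 to a43b is possible iff 2c27 is an ancestor of a43b.
Ancestors of a43b: {a43b, d33c}.
2c27 is not among them, so fast-forward is not possible.

No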